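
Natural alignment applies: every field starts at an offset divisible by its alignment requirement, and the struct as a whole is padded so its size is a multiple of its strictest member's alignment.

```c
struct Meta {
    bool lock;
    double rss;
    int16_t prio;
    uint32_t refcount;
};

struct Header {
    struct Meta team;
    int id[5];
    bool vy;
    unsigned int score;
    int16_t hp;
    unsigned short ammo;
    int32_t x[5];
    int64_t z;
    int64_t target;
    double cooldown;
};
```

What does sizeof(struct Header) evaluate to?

104

Meta: lock at 0 (size 1, align 1) → ends 1; pad 7 to align 8 for rss; rss at 8 (size 8, align 8) → ends 16; prio at 16 (size 2, align 2) → ends 18; pad 2 to align 4 for refcount; refcount at 20 (size 4, align 4) → ends 24; total 24 bytes, alignment 8
team at 0 (size 24, align 8) → ends 24
id at 24 (size 20, align 4) → ends 44
vy at 44 (size 1, align 1) → ends 45
pad 3 to align 4 for score
score at 48 (size 4, align 4) → ends 52
hp at 52 (size 2, align 2) → ends 54
ammo at 54 (size 2, align 2) → ends 56
x at 56 (size 20, align 4) → ends 76
pad 4 to align 8 for z
z at 80 (size 8, align 8) → ends 88
target at 88 (size 8, align 8) → ends 96
cooldown at 96 (size 8, align 8) → ends 104
total 104 bytes, alignment 8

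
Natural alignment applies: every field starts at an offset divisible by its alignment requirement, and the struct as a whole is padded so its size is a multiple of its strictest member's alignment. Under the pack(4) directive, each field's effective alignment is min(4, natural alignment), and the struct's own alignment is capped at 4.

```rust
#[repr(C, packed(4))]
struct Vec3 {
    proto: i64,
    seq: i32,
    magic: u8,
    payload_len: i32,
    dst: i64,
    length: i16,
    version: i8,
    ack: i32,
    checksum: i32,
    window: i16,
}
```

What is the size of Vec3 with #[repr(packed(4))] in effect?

0..8  proto  (8B, 4-aligned)
8..12  seq  (4B, 4-aligned)
12..13  magic  (1B, 1-aligned)
13..16  -- padding (3B)
16..20  payload_len  (4B, 4-aligned)
20..28  dst  (8B, 4-aligned)
28..30  length  (2B, 2-aligned)
30..31  version  (1B, 1-aligned)
31..32  -- padding (1B)
32..36  ack  (4B, 4-aligned)
36..40  checksum  (4B, 4-aligned)
40..42  window  (2B, 2-aligned)
42..44  -- tail padding (2B)
sizeof = 44, alignof = 4

44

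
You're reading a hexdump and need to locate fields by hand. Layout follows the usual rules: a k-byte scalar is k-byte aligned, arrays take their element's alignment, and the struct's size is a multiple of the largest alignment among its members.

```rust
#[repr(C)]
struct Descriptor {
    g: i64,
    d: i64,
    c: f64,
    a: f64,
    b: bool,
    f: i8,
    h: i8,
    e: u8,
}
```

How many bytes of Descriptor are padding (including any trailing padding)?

g at 0 (size 8, align 8) → ends 8
d at 8 (size 8, align 8) → ends 16
c at 16 (size 8, align 8) → ends 24
a at 24 (size 8, align 8) → ends 32
b at 32 (size 1, align 1) → ends 33
f at 33 (size 1, align 1) → ends 34
h at 34 (size 1, align 1) → ends 35
e at 35 (size 1, align 1) → ends 36
tail pad 4 to reach multiple of 8
total 40 bytes, alignment 8
data bytes 36, size 40 → padding 4

4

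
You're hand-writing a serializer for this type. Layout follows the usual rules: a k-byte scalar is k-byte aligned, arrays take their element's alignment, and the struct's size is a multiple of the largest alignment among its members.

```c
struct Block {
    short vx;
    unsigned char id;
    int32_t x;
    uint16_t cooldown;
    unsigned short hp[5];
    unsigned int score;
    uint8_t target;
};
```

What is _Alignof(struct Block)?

4

member alignments: vx=2, id=1, x=4, cooldown=2, hp=2, score=4, target=1
max = 4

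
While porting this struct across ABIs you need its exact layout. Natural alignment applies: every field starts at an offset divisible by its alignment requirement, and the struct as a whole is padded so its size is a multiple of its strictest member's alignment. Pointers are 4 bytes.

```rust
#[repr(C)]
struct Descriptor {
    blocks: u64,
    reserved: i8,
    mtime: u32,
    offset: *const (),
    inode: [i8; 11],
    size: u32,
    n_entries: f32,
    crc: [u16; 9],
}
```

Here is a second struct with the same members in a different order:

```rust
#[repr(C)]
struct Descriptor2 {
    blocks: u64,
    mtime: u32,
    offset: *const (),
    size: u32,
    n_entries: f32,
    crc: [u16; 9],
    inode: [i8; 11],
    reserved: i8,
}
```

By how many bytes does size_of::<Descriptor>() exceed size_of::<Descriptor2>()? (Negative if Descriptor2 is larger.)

@0: blocks [8B, align 8] → 8
@8: reserved [1B, align 1] → 9
+3 pad (align 4)
@12: mtime [4B, align 4] → 16
@16: offset [4B, align 4] → 20
@20: inode [11B, align 1] → 31
+1 pad (align 4)
@32: size [4B, align 4] → 36
@36: n_entries [4B, align 4] → 40
@40: crc [18B, align 2] → 58
+6 tail pad (align 8)
size 64, align 8
— Descriptor2 —
@0: blocks [8B, align 8] → 8
@8: mtime [4B, align 4] → 12
@12: offset [4B, align 4] → 16
@16: size [4B, align 4] → 20
@20: n_entries [4B, align 4] → 24
@24: crc [18B, align 2] → 42
@42: inode [11B, align 1] → 53
@53: reserved [1B, align 1] → 54
+2 tail pad (align 8)
size 56, align 8
64 − 56 = 8

8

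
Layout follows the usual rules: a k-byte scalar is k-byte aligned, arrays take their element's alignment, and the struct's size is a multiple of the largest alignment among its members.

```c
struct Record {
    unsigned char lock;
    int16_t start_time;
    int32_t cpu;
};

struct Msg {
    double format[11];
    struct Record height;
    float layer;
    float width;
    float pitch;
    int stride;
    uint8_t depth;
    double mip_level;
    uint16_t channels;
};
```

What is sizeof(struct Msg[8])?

Record: lock at 0 (size 1, align 1) → ends 1; pad 1 to align 2 for start_time; start_time at 2 (size 2, align 2) → ends 4; cpu at 4 (size 4, align 4) → ends 8; total 8 bytes, alignment 4
format at 0 (size 88, align 8) → ends 88
height at 88 (size 8, align 4) → ends 96
layer at 96 (size 4, align 4) → ends 100
width at 100 (size 4, align 4) → ends 104
pitch at 104 (size 4, align 4) → ends 108
stride at 108 (size 4, align 4) → ends 112
depth at 112 (size 1, align 1) → ends 113
pad 7 to align 8 for mip_level
mip_level at 120 (size 8, align 8) → ends 128
channels at 128 (size 2, align 2) → ends 130
tail pad 6 to reach multiple of 8
total 136 bytes, alignment 8
array of 8: 8 × 136 = 1088

1088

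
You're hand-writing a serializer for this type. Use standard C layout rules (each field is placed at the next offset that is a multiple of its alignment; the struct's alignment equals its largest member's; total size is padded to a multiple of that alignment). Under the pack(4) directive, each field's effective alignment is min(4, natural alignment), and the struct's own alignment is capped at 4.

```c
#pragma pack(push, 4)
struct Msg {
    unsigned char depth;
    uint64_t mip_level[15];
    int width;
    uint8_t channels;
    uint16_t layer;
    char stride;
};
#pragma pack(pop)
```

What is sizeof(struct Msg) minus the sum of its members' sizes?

depth at 0 (size 1, align 1) → ends 1
pad 3 to align 4 for mip_level
mip_level at 4 (size 120, align 4) → ends 124
width at 124 (size 4, align 4) → ends 128
channels at 128 (size 1, align 1) → ends 129
pad 1 to align 2 for layer
layer at 130 (size 2, align 2) → ends 132
stride at 132 (size 1, align 1) → ends 133
tail pad 3 to reach multiple of 4
total 136 bytes, alignment 4
data bytes 129, size 136 → padding 7

7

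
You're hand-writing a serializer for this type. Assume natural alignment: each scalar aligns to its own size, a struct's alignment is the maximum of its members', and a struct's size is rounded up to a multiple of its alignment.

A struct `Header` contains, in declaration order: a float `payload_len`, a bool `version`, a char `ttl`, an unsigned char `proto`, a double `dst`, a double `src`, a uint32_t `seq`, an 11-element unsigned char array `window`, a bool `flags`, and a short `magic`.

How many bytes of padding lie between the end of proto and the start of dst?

1

@0: payload_len [4B, align 4] → 4
@4: version [1B, align 1] → 5
@5: ttl [1B, align 1] → 6
@6: proto [1B, align 1] → 7
+1 pad (align 8)
@8: dst [8B, align 8] → 16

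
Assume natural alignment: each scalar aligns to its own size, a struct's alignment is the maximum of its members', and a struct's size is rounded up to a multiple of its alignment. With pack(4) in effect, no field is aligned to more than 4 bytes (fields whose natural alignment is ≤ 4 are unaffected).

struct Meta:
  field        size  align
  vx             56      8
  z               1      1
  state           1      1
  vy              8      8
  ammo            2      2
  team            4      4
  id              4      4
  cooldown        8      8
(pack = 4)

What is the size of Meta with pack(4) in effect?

88

vx at 0 (size 56, align 4) → ends 56
z at 56 (size 1, align 1) → ends 57
state at 57 (size 1, align 1) → ends 58
pad 2 to align 4 for vy
vy at 60 (size 8, align 4) → ends 68
ammo at 68 (size 2, align 2) → ends 70
pad 2 to align 4 for team
team at 72 (size 4, align 4) → ends 76
id at 76 (size 4, align 4) → ends 80
cooldown at 80 (size 8, align 4) → ends 88
total 88 bytes, alignment 4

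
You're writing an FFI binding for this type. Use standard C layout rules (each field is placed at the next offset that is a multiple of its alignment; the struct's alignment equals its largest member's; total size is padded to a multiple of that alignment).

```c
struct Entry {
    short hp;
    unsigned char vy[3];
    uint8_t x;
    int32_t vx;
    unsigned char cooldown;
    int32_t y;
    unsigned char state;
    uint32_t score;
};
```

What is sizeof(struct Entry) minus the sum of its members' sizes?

8

@0: hp [2B, align 2] → 2
@2: vy [3B, align 1] → 5
@5: x [1B, align 1] → 6
+2 pad (align 4)
@8: vx [4B, align 4] → 12
@12: cooldown [1B, align 1] → 13
+3 pad (align 4)
@16: y [4B, align 4] → 20
@20: state [1B, align 1] → 21
+3 pad (align 4)
@24: score [4B, align 4] → 28
size 28, align 4
data bytes 20, size 28 → padding 8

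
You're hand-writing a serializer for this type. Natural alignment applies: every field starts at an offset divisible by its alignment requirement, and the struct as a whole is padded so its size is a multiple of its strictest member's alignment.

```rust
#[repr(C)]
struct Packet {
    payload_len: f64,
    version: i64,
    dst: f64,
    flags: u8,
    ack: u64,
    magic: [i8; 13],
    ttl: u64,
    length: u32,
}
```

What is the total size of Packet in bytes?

0..8  payload_len  (8B, 8-aligned)
8..16  version  (8B, 8-aligned)
16..24  dst  (8B, 8-aligned)
24..25  flags  (1B, 1-aligned)
25..32  -- padding (7B)
32..40  ack  (8B, 8-aligned)
40..53  magic  (13B, 1-aligned)
53..56  -- padding (3B)
56..64  ttl  (8B, 8-aligned)
64..68  length  (4B, 4-aligned)
68..72  -- tail padding (4B)
sizeof = 72, alignof = 8

72 bytes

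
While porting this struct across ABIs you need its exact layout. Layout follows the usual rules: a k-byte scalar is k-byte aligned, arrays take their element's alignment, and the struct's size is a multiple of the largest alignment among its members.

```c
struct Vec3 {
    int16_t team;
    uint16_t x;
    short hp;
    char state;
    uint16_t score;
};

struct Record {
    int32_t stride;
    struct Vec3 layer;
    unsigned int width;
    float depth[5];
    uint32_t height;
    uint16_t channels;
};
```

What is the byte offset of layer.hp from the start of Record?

8

Vec3: team at 0 (size 2, align 2) → ends 2; x at 2 (size 2, align 2) → ends 4; hp at 4 (size 2, align 2) → ends 6; state at 6 (size 1, align 1) → ends 7; pad 1 to align 2 for score; score at 8 (size 2, align 2) → ends 10; total 10 bytes, alignment 2
stride at 0 (size 4, align 4) → ends 4
layer at 4 (size 10, align 2) → ends 14
within Vec3: hp at 4
4 + 4 = 8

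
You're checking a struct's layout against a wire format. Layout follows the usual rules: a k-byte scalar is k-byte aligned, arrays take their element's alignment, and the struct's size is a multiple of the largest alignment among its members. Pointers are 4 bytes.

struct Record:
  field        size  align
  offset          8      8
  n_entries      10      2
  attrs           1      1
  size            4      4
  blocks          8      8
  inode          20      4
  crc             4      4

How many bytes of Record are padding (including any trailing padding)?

offset at 0 (size 8, align 8) → ends 8
n_entries at 8 (size 10, align 2) → ends 18
attrs at 18 (size 1, align 1) → ends 19
pad 1 to align 4 for size
size at 20 (size 4, align 4) → ends 24
blocks at 24 (size 8, align 8) → ends 32
inode at 32 (size 20, align 4) → ends 52
crc at 52 (size 4, align 4) → ends 56
total 56 bytes, alignment 8
data bytes 55, size 56 → padding 1

1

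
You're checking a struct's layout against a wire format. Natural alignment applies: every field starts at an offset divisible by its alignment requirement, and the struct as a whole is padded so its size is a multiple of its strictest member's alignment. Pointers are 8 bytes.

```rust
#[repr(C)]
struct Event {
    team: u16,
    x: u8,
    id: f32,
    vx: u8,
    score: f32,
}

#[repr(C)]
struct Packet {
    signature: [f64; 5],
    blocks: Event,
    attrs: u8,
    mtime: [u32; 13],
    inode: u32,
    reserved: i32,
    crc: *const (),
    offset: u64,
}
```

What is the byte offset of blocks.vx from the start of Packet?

Event: 0..2  team  (2B, 2-aligned); 2..3  x  (1B, 1-aligned); 3..4  -- padding (1B); 4..8  id  (4B, 4-aligned); 8..9  vx  (1B, 1-aligned); 9..12  -- padding (3B); 12..16  score  (4B, 4-aligned); sizeof = 16, alignof = 4
0..40  signature  (40B, 8-aligned)
40..56  blocks  (16B, 4-aligned)
within Event: vx at 8
40 + 8 = 48

48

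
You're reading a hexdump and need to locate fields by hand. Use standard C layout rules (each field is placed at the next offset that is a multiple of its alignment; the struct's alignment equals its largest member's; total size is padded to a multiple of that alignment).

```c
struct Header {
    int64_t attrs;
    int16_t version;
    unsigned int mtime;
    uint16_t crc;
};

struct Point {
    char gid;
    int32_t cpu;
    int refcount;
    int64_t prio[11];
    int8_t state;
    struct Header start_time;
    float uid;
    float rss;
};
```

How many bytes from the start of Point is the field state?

104

Header: @0: attrs [8B, align 8] → 8; @8: version [2B, align 2] → 10; +2 pad (align 4); @12: mtime [4B, align 4] → 16; @16: crc [2B, align 2] → 18; +6 tail pad (align 8); size 24, align 8
@0: gid [1B, align 1] → 1
+3 pad (align 4)
@4: cpu [4B, align 4] → 8
@8: refcount [4B, align 4] → 12
+4 pad (align 8)
@16: prio [88B, align 8] → 104
@104: state [1B, align 1] → 105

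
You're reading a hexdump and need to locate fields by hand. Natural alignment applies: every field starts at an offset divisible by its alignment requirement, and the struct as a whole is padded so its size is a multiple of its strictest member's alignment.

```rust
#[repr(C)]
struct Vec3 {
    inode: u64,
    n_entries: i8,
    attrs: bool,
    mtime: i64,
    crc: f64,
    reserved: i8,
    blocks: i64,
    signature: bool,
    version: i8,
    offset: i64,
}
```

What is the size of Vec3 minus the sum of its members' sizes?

19

@0: inode [8B, align 8] → 8
@8: n_entries [1B, align 1] → 9
@9: attrs [1B, align 1] → 10
+6 pad (align 8)
@16: mtime [8B, align 8] → 24
@24: crc [8B, align 8] → 32
@32: reserved [1B, align 1] → 33
+7 pad (align 8)
@40: blocks [8B, align 8] → 48
@48: signature [1B, align 1] → 49
@49: version [1B, align 1] → 50
+6 pad (align 8)
@56: offset [8B, align 8] → 64
size 64, align 8
data bytes 45, size 64 → padding 19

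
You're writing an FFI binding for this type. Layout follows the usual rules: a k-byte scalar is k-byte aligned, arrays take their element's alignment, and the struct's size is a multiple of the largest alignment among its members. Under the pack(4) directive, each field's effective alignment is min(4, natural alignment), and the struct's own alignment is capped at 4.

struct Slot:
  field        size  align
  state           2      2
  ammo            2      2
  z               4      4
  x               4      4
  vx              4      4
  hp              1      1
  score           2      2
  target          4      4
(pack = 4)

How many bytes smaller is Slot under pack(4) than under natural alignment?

0

natural layout:
  @0: state [2B, align 2] → 2
  @2: ammo [2B, align 2] → 4
  @4: z [4B, align 4] → 8
  @8: x [4B, align 4] → 12
  @12: vx [4B, align 4] → 16
  @16: hp [1B, align 1] → 17
  +1 pad (align 2)
  @18: score [2B, align 2] → 20
  @20: target [4B, align 4] → 24
  size 24, align 4
packed(4) layout:
  @0: state [2B, align 2] → 2
  @2: ammo [2B, align 2] → 4
  @4: z [4B, align 4] → 8
  @8: x [4B, align 4] → 12
  @12: vx [4B, align 4] → 16
  @16: hp [1B, align 1] → 17
  +1 pad (align 2)
  @18: score [2B, align 2] → 20
  @20: target [4B, align 4] → 24
  size 24, align 4
24 − 24 = 0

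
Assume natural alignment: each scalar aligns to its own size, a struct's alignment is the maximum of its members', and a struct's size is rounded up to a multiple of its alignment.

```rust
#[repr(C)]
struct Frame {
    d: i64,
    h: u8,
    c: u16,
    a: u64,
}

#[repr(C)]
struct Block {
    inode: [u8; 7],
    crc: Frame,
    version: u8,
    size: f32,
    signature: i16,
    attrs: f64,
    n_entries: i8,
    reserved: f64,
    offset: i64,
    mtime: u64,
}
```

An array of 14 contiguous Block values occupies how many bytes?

1232

Frame: 0..8  d  (8B, 8-aligned); 8..9  h  (1B, 1-aligned); 9..10  -- padding (1B); 10..12  c  (2B, 2-aligned); 12..16  -- padding (4B); 16..24  a  (8B, 8-aligned); sizeof = 24, alignof = 8
0..7  inode  (7B, 1-aligned)
7..8  -- padding (1B)
8..32  crc  (24B, 8-aligned)
32..33  version  (1B, 1-aligned)
33..36  -- padding (3B)
36..40  size  (4B, 4-aligned)
40..42  signature  (2B, 2-aligned)
42..48  -- padding (6B)
48..56  attrs  (8B, 8-aligned)
56..57  n_entries  (1B, 1-aligned)
57..64  -- padding (7B)
64..72  reserved  (8B, 8-aligned)
72..80  offset  (8B, 8-aligned)
80..88  mtime  (8B, 8-aligned)
sizeof = 88, alignof = 8
array of 14: 14 × 88 = 1232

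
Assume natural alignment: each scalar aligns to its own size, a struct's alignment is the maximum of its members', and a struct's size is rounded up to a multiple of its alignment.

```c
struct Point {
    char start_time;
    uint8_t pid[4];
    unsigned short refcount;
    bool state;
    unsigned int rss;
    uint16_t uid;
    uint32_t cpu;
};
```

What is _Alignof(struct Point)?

4

member alignments: start_time=1, pid=1, refcount=2, state=1, rss=4, uid=2, cpu=4
max = 4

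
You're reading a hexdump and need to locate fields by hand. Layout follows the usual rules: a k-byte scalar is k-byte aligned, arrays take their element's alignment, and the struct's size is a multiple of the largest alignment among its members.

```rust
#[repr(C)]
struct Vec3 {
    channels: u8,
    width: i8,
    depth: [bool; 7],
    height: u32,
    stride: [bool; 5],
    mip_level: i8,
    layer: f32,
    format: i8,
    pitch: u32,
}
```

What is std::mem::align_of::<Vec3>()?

4

member alignments: channels=1, width=1, depth=1, height=4, stride=1, mip_level=1, layer=4, format=1, pitch=4
max = 4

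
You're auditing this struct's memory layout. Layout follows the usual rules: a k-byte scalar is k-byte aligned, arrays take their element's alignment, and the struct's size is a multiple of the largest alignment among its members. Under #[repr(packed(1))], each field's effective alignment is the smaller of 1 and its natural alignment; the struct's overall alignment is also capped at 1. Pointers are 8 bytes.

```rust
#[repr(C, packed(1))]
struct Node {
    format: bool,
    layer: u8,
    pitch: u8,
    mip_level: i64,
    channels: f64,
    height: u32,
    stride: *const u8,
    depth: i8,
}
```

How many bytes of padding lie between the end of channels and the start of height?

0

@0: format [1B, align 1] → 1
@1: layer [1B, align 1] → 2
@2: pitch [1B, align 1] → 3
@3: mip_level [8B, align 1] → 11
@11: channels [8B, align 1] → 19
@19: height [4B, align 1] → 23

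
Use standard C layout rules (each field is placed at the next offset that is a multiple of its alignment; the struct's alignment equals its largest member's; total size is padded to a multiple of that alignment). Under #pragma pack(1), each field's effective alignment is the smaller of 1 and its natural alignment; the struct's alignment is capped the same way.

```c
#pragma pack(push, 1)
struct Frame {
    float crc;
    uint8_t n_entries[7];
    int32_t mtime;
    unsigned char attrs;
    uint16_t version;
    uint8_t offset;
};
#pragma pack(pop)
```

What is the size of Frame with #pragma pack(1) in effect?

19

crc at 0 (size 4, align 1) → ends 4
n_entries at 4 (size 7, align 1) → ends 11
mtime at 11 (size 4, align 1) → ends 15
attrs at 15 (size 1, align 1) → ends 16
version at 16 (size 2, align 1) → ends 18
offset at 18 (size 1, align 1) → ends 19
total 19 bytes, alignment 1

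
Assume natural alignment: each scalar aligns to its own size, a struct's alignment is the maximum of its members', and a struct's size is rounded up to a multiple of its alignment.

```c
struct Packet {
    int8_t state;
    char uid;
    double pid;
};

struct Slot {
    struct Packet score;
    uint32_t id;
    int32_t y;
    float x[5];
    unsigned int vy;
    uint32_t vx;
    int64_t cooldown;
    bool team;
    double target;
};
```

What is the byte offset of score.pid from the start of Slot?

8

Packet: state at 0 (size 1, align 1) → ends 1; uid at 1 (size 1, align 1) → ends 2; pad 6 to align 8 for pid; pid at 8 (size 8, align 8) → ends 16; total 16 bytes, alignment 8
score at 0 (size 16, align 8) → ends 16
within Packet: pid at 8
0 + 8 = 8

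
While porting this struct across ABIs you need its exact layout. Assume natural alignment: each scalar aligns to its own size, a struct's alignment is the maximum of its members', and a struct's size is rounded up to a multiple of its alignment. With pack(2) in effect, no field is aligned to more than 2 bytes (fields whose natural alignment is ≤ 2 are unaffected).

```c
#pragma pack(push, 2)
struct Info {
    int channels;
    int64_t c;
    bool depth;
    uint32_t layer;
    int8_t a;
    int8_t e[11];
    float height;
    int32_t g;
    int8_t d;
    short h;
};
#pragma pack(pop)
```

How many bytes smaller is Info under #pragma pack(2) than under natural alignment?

6

natural layout:
  @0: channels [4B, align 4] → 4
  +4 pad (align 8)
  @8: c [8B, align 8] → 16
  @16: depth [1B, align 1] → 17
  +3 pad (align 4)
  @20: layer [4B, align 4] → 24
  @24: a [1B, align 1] → 25
  @25: e [11B, align 1] → 36
  @36: height [4B, align 4] → 40
  @40: g [4B, align 4] → 44
  @44: d [1B, align 1] → 45
  +1 pad (align 2)
  @46: h [2B, align 2] → 48
  size 48, align 8
packed(2) layout:
  @0: channels [4B, align 2] → 4
  @4: c [8B, align 2] → 12
  @12: depth [1B, align 1] → 13
  +1 pad (align 2)
  @14: layer [4B, align 2] → 18
  @18: a [1B, align 1] → 19
  @19: e [11B, align 1] → 30
  @30: height [4B, align 2] → 34
  @34: g [4B, align 2] → 38
  @38: d [1B, align 1] → 39
  +1 pad (align 2)
  @40: h [2B, align 2] → 42
  size 42, align 2
48 − 42 = 6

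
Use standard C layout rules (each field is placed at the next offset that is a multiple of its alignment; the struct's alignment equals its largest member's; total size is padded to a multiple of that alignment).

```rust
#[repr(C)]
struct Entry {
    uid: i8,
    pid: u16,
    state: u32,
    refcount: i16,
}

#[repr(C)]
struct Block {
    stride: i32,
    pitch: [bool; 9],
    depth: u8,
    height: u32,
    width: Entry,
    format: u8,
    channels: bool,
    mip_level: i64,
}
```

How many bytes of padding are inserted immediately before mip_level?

Entry: @0: uid [1B, align 1] → 1; +1 pad (align 2); @2: pid [2B, align 2] → 4; @4: state [4B, align 4] → 8; @8: refcount [2B, align 2] → 10; +2 tail pad (align 4); size 12, align 4
@0: stride [4B, align 4] → 4
@4: pitch [9B, align 1] → 13
@13: depth [1B, align 1] → 14
+2 pad (align 4)
@16: height [4B, align 4] → 20
@20: width [12B, align 4] → 32
@32: format [1B, align 1] → 33
@33: channels [1B, align 1] → 34
+6 pad (align 8)
@40: mip_level [8B, align 8] → 48

6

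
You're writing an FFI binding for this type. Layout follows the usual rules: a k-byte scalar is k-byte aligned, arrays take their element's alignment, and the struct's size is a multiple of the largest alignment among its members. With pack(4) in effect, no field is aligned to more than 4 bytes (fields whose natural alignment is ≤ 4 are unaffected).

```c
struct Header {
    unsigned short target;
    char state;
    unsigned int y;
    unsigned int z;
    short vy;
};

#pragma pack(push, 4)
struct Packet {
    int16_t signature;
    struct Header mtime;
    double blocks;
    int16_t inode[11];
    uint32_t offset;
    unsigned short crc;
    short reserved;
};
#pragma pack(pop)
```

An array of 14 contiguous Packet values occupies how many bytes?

Header: @0: target [2B, align 2] → 2; @2: state [1B, align 1] → 3; +1 pad (align 4); @4: y [4B, align 4] → 8; @8: z [4B, align 4] → 12; @12: vy [2B, align 2] → 14; +2 tail pad (align 4); size 16, align 4
@0: signature [2B, align 2] → 2
+2 pad (align 4)
@4: mtime [16B, align 4] → 20
@20: blocks [8B, align 4] → 28
@28: inode [22B, align 2] → 50
+2 pad (align 4)
@52: offset [4B, align 4] → 56
@56: crc [2B, align 2] → 58
@58: reserved [2B, align 2] → 60
size 60, align 4
array of 14: 14 × 60 = 840

840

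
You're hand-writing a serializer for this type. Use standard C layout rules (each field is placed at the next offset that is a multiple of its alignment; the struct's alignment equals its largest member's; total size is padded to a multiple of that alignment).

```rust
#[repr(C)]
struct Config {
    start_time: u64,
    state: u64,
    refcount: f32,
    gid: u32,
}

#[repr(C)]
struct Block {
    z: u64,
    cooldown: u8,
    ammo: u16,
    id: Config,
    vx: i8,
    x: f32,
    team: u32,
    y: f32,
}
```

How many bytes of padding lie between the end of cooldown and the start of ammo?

1

Config: 0..8  start_time  (8B, 8-aligned); 8..16  state  (8B, 8-aligned); 16..20  refcount  (4B, 4-aligned); 20..24  gid  (4B, 4-aligned); sizeof = 24, alignof = 8
0..8  z  (8B, 8-aligned)
8..9  cooldown  (1B, 1-aligned)
9..10  -- padding (1B)
10..12  ammo  (2B, 2-aligned)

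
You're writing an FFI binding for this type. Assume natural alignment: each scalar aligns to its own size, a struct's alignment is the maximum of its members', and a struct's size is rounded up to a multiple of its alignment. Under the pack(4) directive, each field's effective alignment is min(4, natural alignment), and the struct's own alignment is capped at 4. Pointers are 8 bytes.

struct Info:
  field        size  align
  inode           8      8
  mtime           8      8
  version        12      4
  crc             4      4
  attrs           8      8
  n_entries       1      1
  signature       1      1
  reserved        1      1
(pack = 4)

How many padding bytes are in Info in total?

0..8  inode  (8B, 4-aligned)
8..16  mtime  (8B, 4-aligned)
16..28  version  (12B, 4-aligned)
28..32  crc  (4B, 4-aligned)
32..40  attrs  (8B, 4-aligned)
40..41  n_entries  (1B, 1-aligned)
41..42  signature  (1B, 1-aligned)
42..43  reserved  (1B, 1-aligned)
43..44  -- tail padding (1B)
sizeof = 44, alignof = 4
data bytes 43, size 44 → padding 1

1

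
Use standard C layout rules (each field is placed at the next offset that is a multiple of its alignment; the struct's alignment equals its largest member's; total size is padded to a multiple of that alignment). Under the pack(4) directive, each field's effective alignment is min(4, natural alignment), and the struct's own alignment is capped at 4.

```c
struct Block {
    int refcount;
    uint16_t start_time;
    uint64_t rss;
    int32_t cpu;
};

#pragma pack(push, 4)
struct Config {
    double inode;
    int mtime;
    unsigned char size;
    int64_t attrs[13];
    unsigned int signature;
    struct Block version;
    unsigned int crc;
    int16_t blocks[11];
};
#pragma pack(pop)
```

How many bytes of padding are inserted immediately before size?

0

Block: @0: refcount [4B, align 4] → 4; @4: start_time [2B, align 2] → 6; +2 pad (align 8); @8: rss [8B, align 8] → 16; @16: cpu [4B, align 4] → 20; +4 tail pad (align 8); size 24, align 8
@0: inode [8B, align 4] → 8
@8: mtime [4B, align 4] → 12
@12: size [1B, align 1] → 13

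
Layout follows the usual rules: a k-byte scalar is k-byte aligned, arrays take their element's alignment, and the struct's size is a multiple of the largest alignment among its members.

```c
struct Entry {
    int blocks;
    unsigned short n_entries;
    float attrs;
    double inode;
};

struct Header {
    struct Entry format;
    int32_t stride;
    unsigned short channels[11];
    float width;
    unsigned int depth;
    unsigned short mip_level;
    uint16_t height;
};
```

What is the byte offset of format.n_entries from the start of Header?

Entry: blocks at 0 (size 4, align 4) → ends 4; n_entries at 4 (size 2, align 2) → ends 6; pad 2 to align 4 for attrs; attrs at 8 (size 4, align 4) → ends 12; pad 4 to align 8 for inode; inode at 16 (size 8, align 8) → ends 24; total 24 bytes, alignment 8
format at 0 (size 24, align 8) → ends 24
within Entry: n_entries at 4
0 + 4 = 4

4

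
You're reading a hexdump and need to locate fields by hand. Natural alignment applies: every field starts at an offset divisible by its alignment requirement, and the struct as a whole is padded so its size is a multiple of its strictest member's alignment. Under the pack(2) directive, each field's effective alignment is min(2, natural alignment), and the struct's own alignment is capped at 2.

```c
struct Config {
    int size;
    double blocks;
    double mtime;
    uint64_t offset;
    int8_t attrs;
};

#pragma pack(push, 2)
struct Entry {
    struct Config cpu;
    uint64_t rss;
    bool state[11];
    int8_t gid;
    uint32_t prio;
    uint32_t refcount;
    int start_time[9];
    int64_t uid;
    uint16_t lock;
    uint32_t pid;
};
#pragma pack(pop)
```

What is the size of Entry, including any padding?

118

Config: 0..4  size  (4B, 4-aligned); 4..8  -- padding (4B); 8..16  blocks  (8B, 8-aligned); 16..24  mtime  (8B, 8-aligned); 24..32  offset  (8B, 8-aligned); 32..33  attrs  (1B, 1-aligned); 33..40  -- tail padding (7B); sizeof = 40, alignof = 8
0..40  cpu  (40B, 2-aligned)
40..48  rss  (8B, 2-aligned)
48..59  state  (11B, 1-aligned)
59..60  gid  (1B, 1-aligned)
60..64  prio  (4B, 2-aligned)
64..68  refcount  (4B, 2-aligned)
68..104  start_time  (36B, 2-aligned)
104..112  uid  (8B, 2-aligned)
112..114  lock  (2B, 2-aligned)
114..118  pid  (4B, 2-aligned)
sizeof = 118, alignof = 2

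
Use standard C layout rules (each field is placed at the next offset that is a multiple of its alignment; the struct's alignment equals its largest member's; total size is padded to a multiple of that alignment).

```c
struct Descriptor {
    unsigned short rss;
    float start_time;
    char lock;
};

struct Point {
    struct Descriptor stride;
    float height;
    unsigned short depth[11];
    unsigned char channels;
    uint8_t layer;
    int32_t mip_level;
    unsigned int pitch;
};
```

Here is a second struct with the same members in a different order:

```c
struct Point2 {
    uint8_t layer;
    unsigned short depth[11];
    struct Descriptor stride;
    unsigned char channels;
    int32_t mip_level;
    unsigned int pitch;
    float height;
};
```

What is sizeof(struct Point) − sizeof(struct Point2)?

-4

Descriptor: @0: rss [2B, align 2] → 2; +2 pad (align 4); @4: start_time [4B, align 4] → 8; @8: lock [1B, align 1] → 9; +3 tail pad (align 4); size 12, align 4
@0: stride [12B, align 4] → 12
@12: height [4B, align 4] → 16
@16: depth [22B, align 2] → 38
@38: channels [1B, align 1] → 39
@39: layer [1B, align 1] → 40
@40: mip_level [4B, align 4] → 44
@44: pitch [4B, align 4] → 48
size 48, align 4
— Point2 —
@0: layer [1B, align 1] → 1
+1 pad (align 2)
@2: depth [22B, align 2] → 24
@24: stride [12B, align 4] → 36
@36: channels [1B, align 1] → 37
+3 pad (align 4)
@40: mip_level [4B, align 4] → 44
@44: pitch [4B, align 4] → 48
@48: height [4B, align 4] → 52
size 52, align 4
48 − 52 = -4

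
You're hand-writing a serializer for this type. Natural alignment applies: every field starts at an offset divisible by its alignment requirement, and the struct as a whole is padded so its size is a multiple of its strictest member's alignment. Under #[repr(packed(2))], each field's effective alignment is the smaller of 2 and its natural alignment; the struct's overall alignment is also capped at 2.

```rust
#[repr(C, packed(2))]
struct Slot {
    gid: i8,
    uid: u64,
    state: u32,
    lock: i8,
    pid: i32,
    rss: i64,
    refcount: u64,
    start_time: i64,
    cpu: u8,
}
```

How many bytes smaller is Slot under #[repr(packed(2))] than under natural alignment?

natural layout:
  gid at 0 (size 1, align 1) → ends 1
  pad 7 to align 8 for uid
  uid at 8 (size 8, align 8) → ends 16
  state at 16 (size 4, align 4) → ends 20
  lock at 20 (size 1, align 1) → ends 21
  pad 3 to align 4 for pid
  pid at 24 (size 4, align 4) → ends 28
  pad 4 to align 8 for rss
  rss at 32 (size 8, align 8) → ends 40
  refcount at 40 (size 8, align 8) → ends 48
  start_time at 48 (size 8, align 8) → ends 56
  cpu at 56 (size 1, align 1) → ends 57
  tail pad 7 to reach multiple of 8
  total 64 bytes, alignment 8
packed(2) layout:
  gid at 0 (size 1, align 1) → ends 1
  pad 1 to align 2 for uid
  uid at 2 (size 8, align 2) → ends 10
  state at 10 (size 4, align 2) → ends 14
  lock at 14 (size 1, align 1) → ends 15
  pad 1 to align 2 for pid
  pid at 16 (size 4, align 2) → ends 20
  rss at 20 (size 8, align 2) → ends 28
  refcount at 28 (size 8, align 2) → ends 36
  start_time at 36 (size 8, align 2) → ends 44
  cpu at 44 (size 1, align 1) → ends 45
  tail pad 1 to reach multiple of 2
  total 46 bytes, alignment 2
64 − 46 = 18

18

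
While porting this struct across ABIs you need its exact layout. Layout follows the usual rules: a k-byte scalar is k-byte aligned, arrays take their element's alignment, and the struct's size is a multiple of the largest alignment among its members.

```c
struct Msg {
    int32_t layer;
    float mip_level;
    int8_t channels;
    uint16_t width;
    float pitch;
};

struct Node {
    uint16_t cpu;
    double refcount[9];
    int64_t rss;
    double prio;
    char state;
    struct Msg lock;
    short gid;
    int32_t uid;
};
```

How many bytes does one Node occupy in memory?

128

Msg: @0: layer [4B, align 4] → 4; @4: mip_level [4B, align 4] → 8; @8: channels [1B, align 1] → 9; +1 pad (align 2); @10: width [2B, align 2] → 12; @12: pitch [4B, align 4] → 16; size 16, align 4
@0: cpu [2B, align 2] → 2
+6 pad (align 8)
@8: refcount [72B, align 8] → 80
@80: rss [8B, align 8] → 88
@88: prio [8B, align 8] → 96
@96: state [1B, align 1] → 97
+3 pad (align 4)
@100: lock [16B, align 4] → 116
@116: gid [2B, align 2] → 118
+2 pad (align 4)
@120: uid [4B, align 4] → 124
+4 tail pad (align 8)
size 128, align 8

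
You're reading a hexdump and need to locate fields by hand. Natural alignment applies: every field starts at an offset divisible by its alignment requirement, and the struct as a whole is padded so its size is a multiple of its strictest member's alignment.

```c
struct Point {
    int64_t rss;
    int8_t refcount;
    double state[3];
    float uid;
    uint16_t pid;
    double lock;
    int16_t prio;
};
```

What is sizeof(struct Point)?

@0: rss [8B, align 8] → 8
@8: refcount [1B, align 1] → 9
+7 pad (align 8)
@16: state [24B, align 8] → 40
@40: uid [4B, align 4] → 44
@44: pid [2B, align 2] → 46
+2 pad (align 8)
@48: lock [8B, align 8] → 56
@56: prio [2B, align 2] → 58
+6 tail pad (align 8)
size 64, align 8

64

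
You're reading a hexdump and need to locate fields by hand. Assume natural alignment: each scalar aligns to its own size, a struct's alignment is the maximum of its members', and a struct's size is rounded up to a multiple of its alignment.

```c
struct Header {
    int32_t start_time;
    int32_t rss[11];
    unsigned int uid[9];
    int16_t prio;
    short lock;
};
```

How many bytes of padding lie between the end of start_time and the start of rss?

0..4  start_time  (4B, 4-aligned)
4..48  rss  (44B, 4-aligned)

0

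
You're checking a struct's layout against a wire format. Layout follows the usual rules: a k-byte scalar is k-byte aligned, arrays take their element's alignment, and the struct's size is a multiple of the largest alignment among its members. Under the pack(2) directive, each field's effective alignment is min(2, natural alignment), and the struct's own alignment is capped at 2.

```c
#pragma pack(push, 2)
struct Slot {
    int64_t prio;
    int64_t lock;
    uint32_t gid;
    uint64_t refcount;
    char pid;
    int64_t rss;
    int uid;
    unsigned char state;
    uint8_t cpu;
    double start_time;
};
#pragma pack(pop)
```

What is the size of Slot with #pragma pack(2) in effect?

52

0..8  prio  (8B, 2-aligned)
8..16  lock  (8B, 2-aligned)
16..20  gid  (4B, 2-aligned)
20..28  refcount  (8B, 2-aligned)
28..29  pid  (1B, 1-aligned)
29..30  -- padding (1B)
30..38  rss  (8B, 2-aligned)
38..42  uid  (4B, 2-aligned)
42..43  state  (1B, 1-aligned)
43..44  cpu  (1B, 1-aligned)
44..52  start_time  (8B, 2-aligned)
sizeof = 52, alignof = 2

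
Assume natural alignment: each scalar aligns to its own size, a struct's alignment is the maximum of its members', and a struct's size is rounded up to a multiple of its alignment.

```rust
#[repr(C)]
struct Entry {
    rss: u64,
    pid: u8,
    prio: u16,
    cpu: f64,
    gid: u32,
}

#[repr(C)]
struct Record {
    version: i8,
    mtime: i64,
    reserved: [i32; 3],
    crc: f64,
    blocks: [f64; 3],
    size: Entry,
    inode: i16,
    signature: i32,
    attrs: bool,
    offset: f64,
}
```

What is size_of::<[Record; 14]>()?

Entry: 0..8  rss  (8B, 8-aligned); 8..9  pid  (1B, 1-aligned); 9..10  -- padding (1B); 10..12  prio  (2B, 2-aligned); 12..16  -- padding (4B); 16..24  cpu  (8B, 8-aligned); 24..28  gid  (4B, 4-aligned); 28..32  -- tail padding (4B); sizeof = 32, alignof = 8
0..1  version  (1B, 1-aligned)
1..8  -- padding (7B)
8..16  mtime  (8B, 8-aligned)
16..28  reserved  (12B, 4-aligned)
28..32  -- padding (4B)
32..40  crc  (8B, 8-aligned)
40..64  blocks  (24B, 8-aligned)
64..96  size  (32B, 8-aligned)
96..98  inode  (2B, 2-aligned)
98..100  -- padding (2B)
100..104  signature  (4B, 4-aligned)
104..105  attrs  (1B, 1-aligned)
105..112  -- padding (7B)
112..120  offset  (8B, 8-aligned)
sizeof = 120, alignof = 8
array of 14: 14 × 120 = 1680

1680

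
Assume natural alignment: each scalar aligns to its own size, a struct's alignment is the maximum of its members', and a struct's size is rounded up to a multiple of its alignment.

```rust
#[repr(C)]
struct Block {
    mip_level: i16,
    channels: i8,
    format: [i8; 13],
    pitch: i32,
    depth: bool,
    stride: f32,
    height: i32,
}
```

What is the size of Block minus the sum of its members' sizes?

mip_level at 0 (size 2, align 2) → ends 2
channels at 2 (size 1, align 1) → ends 3
format at 3 (size 13, align 1) → ends 16
pitch at 16 (size 4, align 4) → ends 20
depth at 20 (size 1, align 1) → ends 21
pad 3 to align 4 for stride
stride at 24 (size 4, align 4) → ends 28
height at 28 (size 4, align 4) → ends 32
total 32 bytes, alignment 4
data bytes 29, size 32 → padding 3

3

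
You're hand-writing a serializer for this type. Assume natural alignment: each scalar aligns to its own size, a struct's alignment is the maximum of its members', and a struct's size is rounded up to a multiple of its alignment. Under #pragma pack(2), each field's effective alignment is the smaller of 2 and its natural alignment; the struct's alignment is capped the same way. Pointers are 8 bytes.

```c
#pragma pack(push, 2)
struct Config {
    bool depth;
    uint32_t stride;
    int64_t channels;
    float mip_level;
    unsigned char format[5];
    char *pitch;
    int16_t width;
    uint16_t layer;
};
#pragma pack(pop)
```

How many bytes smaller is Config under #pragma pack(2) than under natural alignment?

12

natural layout:
  0..1  depth  (1B, 1-aligned)
  1..4  -- padding (3B)
  4..8  stride  (4B, 4-aligned)
  8..16  channels  (8B, 8-aligned)
  16..20  mip_level  (4B, 4-aligned)
  20..25  format  (5B, 1-aligned)
  25..32  -- padding (7B)
  32..40  pitch  (8B, 8-aligned)
  40..42  width  (2B, 2-aligned)
  42..44  layer  (2B, 2-aligned)
  44..48  -- tail padding (4B)
  sizeof = 48, alignof = 8
packed(2) layout:
  0..1  depth  (1B, 1-aligned)
  1..2  -- padding (1B)
  2..6  stride  (4B, 2-aligned)
  6..14  channels  (8B, 2-aligned)
  14..18  mip_level  (4B, 2-aligned)
  18..23  format  (5B, 1-aligned)
  23..24  -- padding (1B)
  24..32  pitch  (8B, 2-aligned)
  32..34  width  (2B, 2-aligned)
  34..36  layer  (2B, 2-aligned)
  sizeof = 36, alignof = 2
48 − 36 = 12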